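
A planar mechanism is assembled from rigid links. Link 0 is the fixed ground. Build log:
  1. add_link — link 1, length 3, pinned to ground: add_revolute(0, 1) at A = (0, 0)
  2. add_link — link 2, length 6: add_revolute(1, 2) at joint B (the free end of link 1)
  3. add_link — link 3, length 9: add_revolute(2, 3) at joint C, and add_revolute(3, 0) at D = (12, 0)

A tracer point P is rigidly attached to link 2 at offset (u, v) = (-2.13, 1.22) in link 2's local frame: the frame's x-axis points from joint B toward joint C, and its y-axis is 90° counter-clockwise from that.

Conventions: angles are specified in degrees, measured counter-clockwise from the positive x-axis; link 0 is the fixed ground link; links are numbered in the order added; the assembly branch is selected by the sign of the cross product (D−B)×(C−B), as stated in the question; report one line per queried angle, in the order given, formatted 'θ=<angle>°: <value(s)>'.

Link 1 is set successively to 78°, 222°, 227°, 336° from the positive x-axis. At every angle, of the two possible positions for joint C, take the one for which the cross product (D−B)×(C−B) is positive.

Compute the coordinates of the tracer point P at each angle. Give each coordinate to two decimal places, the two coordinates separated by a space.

A=(0,0), D=(12.00,0)
θ=78°: B = A + 3.00·(cos78°, sin78°) = (0.6237, 2.9344)
θ=78°: |BD| = 11.7486
θ=78°: circle(B,6.00) ∩ circle(D,9.00): a=3.9592, h=4.5083
θ=78°:   candidates: C₊=(5.5835,6.3110) cross=52.966; C₋=(3.3314,-2.4199) cross=-52.966
θ=78°:   branch + wants cross > 0 → take C=(5.5835,6.3110) (cross=52.966)
θ=78°: ex = (C−B)/|BC| = (0.8266,0.5628); ey = (-0.5628,0.8266)
θ=78°: P = B + -2.13·ex + 1.22·ey = (-1.8235,2.7443)
θ=222°: B = A + 3.00·(cos222°, sin222°) = (-2.2294, -2.0074)
θ=222°: |BD| = 14.3703
θ=222°: circle(B,6.00) ∩ circle(D,9.00): a=5.6194, h=2.1028
θ=222°:   candidates: C₊=(3.0412,0.8598) cross=30.218; C₋=(3.6287,-3.3046) cross=-30.218
θ=222°:   branch + wants cross > 0 → take C=(3.0412,0.8598) (cross=30.218)
θ=222°: ex = (C−B)/|BC| = (0.8784,0.4779); ey = (-0.4779,0.8784)
θ=222°: P = B + -2.13·ex + 1.22·ey = (-4.6835,-1.9536)
θ=227°: B = A + 3.00·(cos227°, sin227°) = (-2.0460, -2.1941)
θ=227°: |BD| = 14.2163
θ=227°: circle(B,6.00) ∩ circle(D,9.00): a=5.5255, h=2.3386
θ=227°:   candidates: C₊=(3.0523,0.9693) cross=33.247; C₋=(3.7742,-3.6519) cross=-33.247
θ=227°:   branch + wants cross > 0 → take C=(3.0523,0.9693) (cross=33.247)
θ=227°: ex = (C−B)/|BC| = (0.8497,0.5272); ey = (-0.5272,0.8497)
θ=227°: P = B + -2.13·ex + 1.22·ey = (-4.4991,-2.2804)
θ=336°: B = A + 3.00·(cos336°, sin336°) = (2.7406, -1.2202)
θ=336°: |BD| = 9.3394
θ=336°: circle(B,6.00) ∩ circle(D,9.00): a=2.2606, h=5.5579
θ=336°:   candidates: C₊=(4.2557,4.5854) cross=51.907; C₋=(5.7080,-6.4351) cross=-51.907
θ=336°:   branch + wants cross > 0 → take C=(4.2557,4.5854) (cross=51.907)
θ=336°: ex = (C−B)/|BC| = (0.2525,0.9676); ey = (-0.9676,0.2525)
θ=336°: P = B + -2.13·ex + 1.22·ey = (1.0223,-2.9731)

θ=78°: -1.82 2.74
θ=222°: -4.68 -1.95
θ=227°: -4.50 -2.28
θ=336°: 1.02 -2.97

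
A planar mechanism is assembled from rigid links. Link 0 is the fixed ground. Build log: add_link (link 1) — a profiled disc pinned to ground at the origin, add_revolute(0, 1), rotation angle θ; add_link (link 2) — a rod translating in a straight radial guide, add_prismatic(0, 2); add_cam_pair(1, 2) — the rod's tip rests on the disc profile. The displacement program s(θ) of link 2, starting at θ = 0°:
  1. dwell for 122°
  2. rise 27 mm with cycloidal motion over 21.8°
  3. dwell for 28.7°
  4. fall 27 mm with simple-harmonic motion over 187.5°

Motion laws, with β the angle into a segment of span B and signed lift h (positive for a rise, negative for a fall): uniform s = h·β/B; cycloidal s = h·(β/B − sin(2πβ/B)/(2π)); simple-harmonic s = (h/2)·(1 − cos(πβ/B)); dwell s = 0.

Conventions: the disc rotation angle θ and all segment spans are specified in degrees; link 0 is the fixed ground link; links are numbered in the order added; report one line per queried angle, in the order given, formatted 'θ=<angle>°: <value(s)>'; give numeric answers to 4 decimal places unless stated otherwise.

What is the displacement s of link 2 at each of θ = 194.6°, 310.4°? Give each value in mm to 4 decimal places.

seg 1 [0°–122°] dwell: s stays 0.0000
seg 2 [122°–143.8°] cycloidal, h=27: full span → s += 27 → s = 27.0000
seg 3 [143.8°–172.5°] dwell: s stays 27.0000
seg 4 [172.5°–360°] simple-harmonic, h=-27: θ=194.6° here. β=22.1, B=187.5. -27/2·(1 − cos(π·0.1179)) = -0.9150 → s = 26.0850
seg 4 [172.5°–360°] simple-harmonic, h=-27: θ=310.4° here. β=137.9, B=187.5. -27/2·(1 − cos(π·0.7355)) = -22.6003 → s = 4.3997

θ=194.6°: 26.0850
θ=310.4°: 4.3997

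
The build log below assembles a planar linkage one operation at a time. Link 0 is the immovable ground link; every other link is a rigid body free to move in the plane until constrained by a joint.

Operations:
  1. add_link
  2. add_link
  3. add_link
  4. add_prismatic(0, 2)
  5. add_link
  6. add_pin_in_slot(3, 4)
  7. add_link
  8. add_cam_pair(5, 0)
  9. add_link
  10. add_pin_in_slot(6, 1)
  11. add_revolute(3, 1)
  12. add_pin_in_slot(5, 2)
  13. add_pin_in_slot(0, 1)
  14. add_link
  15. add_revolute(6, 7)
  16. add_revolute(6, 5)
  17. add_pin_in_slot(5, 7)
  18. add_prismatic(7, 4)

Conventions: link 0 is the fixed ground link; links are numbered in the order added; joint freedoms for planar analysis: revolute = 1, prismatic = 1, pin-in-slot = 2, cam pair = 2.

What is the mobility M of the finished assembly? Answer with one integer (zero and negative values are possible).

link 0 = ground. State L|J1|J2 = 1|0|0
+link1  2|0|0
+link2  3|0|0
+link3  4|0|0
P(0,2) f=1→J1  4|1|0
+link4  5|1|0
PS(3,4) f=2→J2  5|1|1
+link5  6|1|1
C(5,0) f=2→J2  6|1|2
+link6  7|1|2
PS(6,1) f=2→J2  7|1|3
R(3,1) f=1→J1  7|2|3
PS(5,2) f=2→J2  7|2|4
PS(0,1) f=2→J2  7|2|5
+link7  8|2|5
R(6,7) f=1→J1  8|3|5
R(6,5) f=1→J1  8|4|5
PS(5,7) f=2→J2  8|4|6
P(7,4) f=1→J1  8|5|6
M = 3(8−1)−2·5−6 = 21−10−6 = 5

M = 5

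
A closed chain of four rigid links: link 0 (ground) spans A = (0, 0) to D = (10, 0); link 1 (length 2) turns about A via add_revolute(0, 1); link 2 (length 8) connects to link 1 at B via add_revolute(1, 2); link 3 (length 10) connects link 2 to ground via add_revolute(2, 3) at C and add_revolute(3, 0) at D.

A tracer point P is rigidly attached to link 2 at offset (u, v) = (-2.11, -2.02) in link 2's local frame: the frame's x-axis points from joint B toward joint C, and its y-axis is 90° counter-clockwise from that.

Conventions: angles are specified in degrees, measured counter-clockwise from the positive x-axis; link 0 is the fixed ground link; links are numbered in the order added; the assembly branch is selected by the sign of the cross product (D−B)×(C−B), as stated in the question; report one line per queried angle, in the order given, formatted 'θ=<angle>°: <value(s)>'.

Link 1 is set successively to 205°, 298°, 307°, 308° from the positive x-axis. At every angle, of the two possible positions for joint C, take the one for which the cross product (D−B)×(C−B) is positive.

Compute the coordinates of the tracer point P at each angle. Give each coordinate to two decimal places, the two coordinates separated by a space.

A=(0,0), D=(10.00,0)
θ=205°: B = A + 2.00·(cos205°, sin205°) = (-1.8126, -0.8452)
θ=205°: |BD| = 11.8428
θ=205°: circle(B,8.00) ∩ circle(D,10.00): a=4.4015, h=6.6803
θ=205°:   candidates: C₊=(2.1009,6.1322) cross=79.114; C₋=(3.0544,-7.1944) cross=-79.114
θ=205°:   branch + wants cross > 0 → take C=(2.1009,6.1322) (cross=79.114)
θ=205°: ex = (C−B)/|BC| = (0.4892,0.8722); ey = (-0.8722,0.4892)
θ=205°: P = B + -2.11·ex + -2.02·ey = (-1.0830,-3.6737)
θ=298°: B = A + 2.00·(cos298°, sin298°) = (0.9389, -1.7659)
θ=298°: |BD| = 9.2315
θ=298°: circle(B,8.00) ∩ circle(D,10.00): a=2.6659, h=7.5427
θ=298°:   candidates: C₊=(2.1128,6.1475) cross=69.631; C₋=(4.9985,-8.6594) cross=-69.631
θ=298°:   branch + wants cross > 0 → take C=(2.1128,6.1475) (cross=69.631)
θ=298°: ex = (C−B)/|BC| = (0.1467,0.9892); ey = (-0.9892,0.1467)
θ=298°: P = B + -2.11·ex + -2.02·ey = (2.6275,-4.1495)
θ=307°: B = A + 2.00·(cos307°, sin307°) = (1.2036, -1.5973)
θ=307°: |BD| = 8.9402
θ=307°: circle(B,8.00) ∩ circle(D,10.00): a=2.4567, h=7.6134
θ=307°:   candidates: C₊=(2.2606,6.3326) cross=68.066; C₋=(4.9811,-8.6493) cross=-68.066
θ=307°:   branch + wants cross > 0 → take C=(2.2606,6.3326) (cross=68.066)
θ=307°: ex = (C−B)/|BC| = (0.1321,0.9912); ey = (-0.9912,0.1321)
θ=307°: P = B + -2.11·ex + -2.02·ey = (2.9271,-3.9557)
θ=308°: B = A + 2.00·(cos308°, sin308°) = (1.2313, -1.5760)
θ=308°: |BD| = 8.9092
θ=308°: circle(B,8.00) ∩ circle(D,10.00): a=2.4342, h=7.6207
θ=308°:   candidates: C₊=(2.2791,6.3551) cross=67.894; C₋=(4.9752,-8.6459) cross=-67.894
θ=308°:   branch + wants cross > 0 → take C=(2.2791,6.3551) (cross=67.894)
θ=308°: ex = (C−B)/|BC| = (0.1310,0.9914); ey = (-0.9914,0.1310)
θ=308°: P = B + -2.11·ex + -2.02·ey = (2.9576,-3.9324)

θ=205°: -1.08 -3.67
θ=298°: 2.63 -4.15
θ=307°: 2.93 -3.96
θ=308°: 2.96 -3.93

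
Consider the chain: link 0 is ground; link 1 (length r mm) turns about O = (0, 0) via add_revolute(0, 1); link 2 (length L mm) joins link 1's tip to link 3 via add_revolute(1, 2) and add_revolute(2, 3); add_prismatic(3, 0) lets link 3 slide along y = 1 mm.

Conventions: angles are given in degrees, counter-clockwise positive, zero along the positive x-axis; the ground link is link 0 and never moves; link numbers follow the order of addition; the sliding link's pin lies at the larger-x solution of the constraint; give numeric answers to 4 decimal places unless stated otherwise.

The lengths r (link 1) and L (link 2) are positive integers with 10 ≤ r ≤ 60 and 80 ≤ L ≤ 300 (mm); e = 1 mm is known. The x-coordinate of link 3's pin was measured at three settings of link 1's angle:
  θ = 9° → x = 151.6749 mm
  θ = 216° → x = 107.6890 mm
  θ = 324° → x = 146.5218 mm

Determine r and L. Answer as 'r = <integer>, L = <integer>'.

constraint per measurement: (x − r cos θ)² + (r sin θ − e)² = L²
subtracting the θ₁ and θ₂ equations cancels the r² and L² terms:
r = (x₁² − x₂²) / (2[(x₁cos θ₁ + e sin θ₁) − (x₂cos θ₂ + e sin θ₂)]) = 24.0000 → r = 24
L² = (x₁ − r cos θ₁)² + (r sin θ₁ − e)² = 16384.0050 → L = 128.0000 → L = 128
check at θ₃=324°: x = 146.5218 (printed 146.5218) ✓

r = 24, L = 128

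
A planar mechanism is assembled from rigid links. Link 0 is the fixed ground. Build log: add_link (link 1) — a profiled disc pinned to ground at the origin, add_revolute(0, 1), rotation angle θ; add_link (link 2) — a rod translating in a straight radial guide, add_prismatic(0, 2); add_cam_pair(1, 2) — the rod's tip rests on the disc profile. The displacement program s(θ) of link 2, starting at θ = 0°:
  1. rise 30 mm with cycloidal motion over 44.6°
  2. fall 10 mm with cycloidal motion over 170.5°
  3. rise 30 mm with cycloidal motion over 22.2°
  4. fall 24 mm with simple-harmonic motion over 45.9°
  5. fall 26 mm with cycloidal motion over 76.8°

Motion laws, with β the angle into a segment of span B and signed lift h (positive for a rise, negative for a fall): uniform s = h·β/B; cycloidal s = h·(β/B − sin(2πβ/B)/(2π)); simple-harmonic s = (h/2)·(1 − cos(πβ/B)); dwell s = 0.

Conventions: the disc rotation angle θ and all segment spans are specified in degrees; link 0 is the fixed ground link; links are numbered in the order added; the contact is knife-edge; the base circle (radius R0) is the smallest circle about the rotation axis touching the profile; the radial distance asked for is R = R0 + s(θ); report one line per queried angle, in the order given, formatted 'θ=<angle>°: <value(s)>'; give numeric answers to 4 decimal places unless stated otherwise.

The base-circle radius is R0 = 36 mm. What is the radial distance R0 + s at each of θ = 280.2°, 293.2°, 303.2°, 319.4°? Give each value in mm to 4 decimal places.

seg 1 [0°–44.6°] cycloidal, h=30: full span → s += 30 → s = 30.0000
seg 2 [44.6°–215.1°] cycloidal, h=-10: full span → s += -10 → s = 20.0000
seg 3 [215.1°–237.3°] cycloidal, h=30: full span → s += 30 → s = 50.0000
seg 4 [237.3°–283.2°] simple-harmonic, h=-24: θ=280.2° here. β=42.9, B=45.9. -24/2·(1 − cos(π·0.9346)) = -23.7479 → s = 26.2521
seg 4 [237.3°–283.2°] simple-harmonic, h=-24: full span → s += -24 → s = 26.0000
seg 5 [283.2°–360°] cycloidal, h=-26: θ=293.2° here. β=10, B=76.8. -26·(0.1302 − sin(2π·0.1302)/(2π)) = -0.3652 → s = 25.6348
seg 5 [283.2°–360°] cycloidal, h=-26: θ=303.2° here. β=20, B=76.8. -26·(0.2604 − sin(2π·0.2604)/(2π)) = -2.6417 → s = 23.3583
seg 5 [283.2°–360°] cycloidal, h=-26: θ=319.4° here. β=36.2, B=76.8. -26·(0.4714 − sin(2π·0.4714)/(2π)) = -11.5144 → s = 14.4856
θ=280.2°: R = R0 + s = 36 + 26.2521 = 62.2521
θ=293.2°: R = R0 + s = 36 + 25.6348 = 61.6348
θ=303.2°: R = R0 + s = 36 + 23.3583 = 59.3583
θ=319.4°: R = R0 + s = 36 + 14.4856 = 50.4856

θ=280.2°: 62.2521
θ=293.2°: 61.6348
θ=303.2°: 59.3583
θ=319.4°: 50.4856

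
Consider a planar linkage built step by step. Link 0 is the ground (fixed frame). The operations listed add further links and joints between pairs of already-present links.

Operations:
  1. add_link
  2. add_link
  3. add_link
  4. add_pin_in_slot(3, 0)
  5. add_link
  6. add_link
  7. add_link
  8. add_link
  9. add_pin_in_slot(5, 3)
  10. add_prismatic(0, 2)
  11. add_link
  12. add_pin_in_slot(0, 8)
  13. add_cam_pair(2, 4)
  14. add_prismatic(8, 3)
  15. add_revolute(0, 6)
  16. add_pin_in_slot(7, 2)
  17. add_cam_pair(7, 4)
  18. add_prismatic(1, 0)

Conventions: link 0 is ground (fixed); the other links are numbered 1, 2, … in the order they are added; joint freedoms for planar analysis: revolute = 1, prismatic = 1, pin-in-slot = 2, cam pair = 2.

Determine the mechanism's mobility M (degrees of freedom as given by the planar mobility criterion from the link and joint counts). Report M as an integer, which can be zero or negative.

L=1 J1=0 J2=0
add link → L=2 J1=0 J2=0
add link → L=3 J1=0 J2=0
add link → L=4 J1=0 J2=0
PS@3,0 dof=2 J2 → L=4 J1=0 J2=1
add link → L=5 J1=0 J2=1
add link → L=6 J1=0 J2=1
add link → L=7 J1=0 J2=1
add link → L=8 J1=0 J2=1
PS@5,3 dof=2 J2 → L=8 J1=0 J2=2
P@0,2 dof=1 J1 → L=8 J1=1 J2=2
add link → L=9 J1=1 J2=2
PS@0,8 dof=2 J2 → L=9 J1=1 J2=3
C@2,4 dof=2 J2 → L=9 J1=1 J2=4
P@8,3 dof=1 J1 → L=9 J1=2 J2=4
R@0,6 dof=1 J1 → L=9 J1=3 J2=4
PS@7,2 dof=2 J2 → L=9 J1=3 J2=5
C@7,4 dof=2 J2 → L=9 J1=3 J2=6
P@1,0 dof=1 J1 → L=9 J1=4 J2=6
M=3(L−1)−2J1−J2=3·8−2·4−6=10

M = 10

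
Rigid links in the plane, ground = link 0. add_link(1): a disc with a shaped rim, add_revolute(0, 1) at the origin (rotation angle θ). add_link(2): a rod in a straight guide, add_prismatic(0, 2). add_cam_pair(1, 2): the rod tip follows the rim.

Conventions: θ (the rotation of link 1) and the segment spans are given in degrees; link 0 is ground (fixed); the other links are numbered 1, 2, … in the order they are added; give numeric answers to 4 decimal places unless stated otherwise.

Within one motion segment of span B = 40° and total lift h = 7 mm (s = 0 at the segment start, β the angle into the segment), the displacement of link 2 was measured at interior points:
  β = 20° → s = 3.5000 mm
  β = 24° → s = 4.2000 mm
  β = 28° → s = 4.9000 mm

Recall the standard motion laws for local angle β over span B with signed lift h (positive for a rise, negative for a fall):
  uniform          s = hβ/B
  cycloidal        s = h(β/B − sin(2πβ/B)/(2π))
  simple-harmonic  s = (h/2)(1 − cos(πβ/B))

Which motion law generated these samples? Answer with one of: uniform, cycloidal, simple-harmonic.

candidates at β/B = r: uniform s = h·r (linear in β); cycloidal s = h·(r − sin(2πr)/(2π)); simple-harmonic s = (h/2)(1 − cos(πr))
β=20°: printed 3.5000 | uniform 3.5000, cycloidal 3.5000, simple-harmonic 3.5000
β=24°: printed 4.2000 | uniform 4.2000, cycloidal 4.8548, simple-harmonic 4.5816
β=28°: printed 4.9000 | uniform 4.9000, cycloidal 5.9596, simple-harmonic 5.5572
only one law matches every sample → uniform

uniform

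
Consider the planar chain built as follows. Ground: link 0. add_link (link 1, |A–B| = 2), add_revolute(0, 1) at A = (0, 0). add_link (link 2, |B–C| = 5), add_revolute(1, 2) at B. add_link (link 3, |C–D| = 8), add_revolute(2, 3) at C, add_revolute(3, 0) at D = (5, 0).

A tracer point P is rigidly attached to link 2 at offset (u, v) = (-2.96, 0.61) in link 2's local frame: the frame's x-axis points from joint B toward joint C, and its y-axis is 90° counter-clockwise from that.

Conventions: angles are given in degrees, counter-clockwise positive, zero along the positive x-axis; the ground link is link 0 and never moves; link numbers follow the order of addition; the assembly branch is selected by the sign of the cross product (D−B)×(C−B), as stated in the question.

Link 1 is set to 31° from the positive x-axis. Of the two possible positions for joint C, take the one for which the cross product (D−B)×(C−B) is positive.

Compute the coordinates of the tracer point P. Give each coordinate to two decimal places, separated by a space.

A=(0,0), D=(5.00,0)
B = A + 2.00·(cos31°, sin31°) = (1.7143, 1.0301)
|BD| = 3.4433
circle(B,5.00) ∩ circle(D,8.00): a=-3.9414, h=3.0766
  candidates: C₊=(-1.1262,5.1448) cross=10.594; C₋=(-2.9669,-0.7265) cross=-10.594
  branch + wants cross > 0 → take C=(-1.1262,5.1448) (cross=10.594)
ex = (C−B)/|BC| = (-0.5681,0.8229); ey = (-0.8229,-0.5681)
P = B + -2.96·ex + 0.61·ey = (2.8940,-1.7524)

2.89 -1.75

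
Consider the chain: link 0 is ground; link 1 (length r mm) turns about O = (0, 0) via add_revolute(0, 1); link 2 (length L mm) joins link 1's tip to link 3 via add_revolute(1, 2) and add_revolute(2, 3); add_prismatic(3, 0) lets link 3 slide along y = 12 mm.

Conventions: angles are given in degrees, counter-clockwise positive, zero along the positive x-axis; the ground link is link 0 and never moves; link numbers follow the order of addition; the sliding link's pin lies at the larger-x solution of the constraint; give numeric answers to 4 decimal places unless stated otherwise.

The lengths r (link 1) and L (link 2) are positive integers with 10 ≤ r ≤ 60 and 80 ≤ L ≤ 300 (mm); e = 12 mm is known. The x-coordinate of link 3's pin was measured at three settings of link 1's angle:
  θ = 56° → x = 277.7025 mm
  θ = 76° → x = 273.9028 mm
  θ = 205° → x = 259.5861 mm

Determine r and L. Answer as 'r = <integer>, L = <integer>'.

constraint per measurement: (x − r cos θ)² + (r sin θ − e)² = L²
subtracting the θ₁ and θ₂ equations cancels the r² and L² terms:
r = (x₁² − x₂²) / (2[(x₁cos θ₁ + e sin θ₁) − (x₂cos θ₂ + e sin θ₂)]) = 11.9999 → r = 12
L² = (x₁ − r cos θ₁)² + (r sin θ₁ − e)² = 73440.9733 → L = 271.0000 → L = 271
check at θ₃=205°: x = 259.5861 (printed 259.5861) ✓

r = 12, L = 271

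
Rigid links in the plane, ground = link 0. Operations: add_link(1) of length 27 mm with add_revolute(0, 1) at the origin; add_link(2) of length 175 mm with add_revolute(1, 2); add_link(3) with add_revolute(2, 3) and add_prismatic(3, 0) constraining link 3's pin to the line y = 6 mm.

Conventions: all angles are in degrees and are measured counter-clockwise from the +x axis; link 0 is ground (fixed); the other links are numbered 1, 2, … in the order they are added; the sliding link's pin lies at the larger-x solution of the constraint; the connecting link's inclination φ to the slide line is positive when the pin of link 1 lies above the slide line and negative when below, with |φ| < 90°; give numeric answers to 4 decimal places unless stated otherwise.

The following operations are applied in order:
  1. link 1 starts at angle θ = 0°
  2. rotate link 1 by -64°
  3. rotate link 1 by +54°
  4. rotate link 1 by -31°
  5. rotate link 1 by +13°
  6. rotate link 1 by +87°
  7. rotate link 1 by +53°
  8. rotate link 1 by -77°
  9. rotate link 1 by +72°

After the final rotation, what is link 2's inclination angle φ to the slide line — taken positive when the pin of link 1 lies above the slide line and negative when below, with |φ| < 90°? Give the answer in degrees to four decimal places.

geometry: r = 27 mm, L = 175 mm, e = 6 mm; θ starts at 0°
rotate link 1 by -64°: θ ← 0° -64° = -64°
rotate link 1 by +54°: θ ← -64° +54° = -10°
rotate link 1 by -31°: θ ← -10° -31° = -41°
rotate link 1 by +13°: θ ← -41° +13° = -28°
rotate link 1 by +87°: θ ← -28° +87° = 59°
rotate link 1 by +53°: θ ← 59° +53° = 112°
rotate link 1 by -77°: θ ← 112° -77° = 35°
rotate link 1 by +72°: θ ← 35° +72° = 107°
h = r sin θ − e = 25.820228 − 6 = 19.820228
sin φ = h / L = 19.820228 / 175 = 0.11325845
φ = arcsin(0.11325845) = 6.503185°

6.5032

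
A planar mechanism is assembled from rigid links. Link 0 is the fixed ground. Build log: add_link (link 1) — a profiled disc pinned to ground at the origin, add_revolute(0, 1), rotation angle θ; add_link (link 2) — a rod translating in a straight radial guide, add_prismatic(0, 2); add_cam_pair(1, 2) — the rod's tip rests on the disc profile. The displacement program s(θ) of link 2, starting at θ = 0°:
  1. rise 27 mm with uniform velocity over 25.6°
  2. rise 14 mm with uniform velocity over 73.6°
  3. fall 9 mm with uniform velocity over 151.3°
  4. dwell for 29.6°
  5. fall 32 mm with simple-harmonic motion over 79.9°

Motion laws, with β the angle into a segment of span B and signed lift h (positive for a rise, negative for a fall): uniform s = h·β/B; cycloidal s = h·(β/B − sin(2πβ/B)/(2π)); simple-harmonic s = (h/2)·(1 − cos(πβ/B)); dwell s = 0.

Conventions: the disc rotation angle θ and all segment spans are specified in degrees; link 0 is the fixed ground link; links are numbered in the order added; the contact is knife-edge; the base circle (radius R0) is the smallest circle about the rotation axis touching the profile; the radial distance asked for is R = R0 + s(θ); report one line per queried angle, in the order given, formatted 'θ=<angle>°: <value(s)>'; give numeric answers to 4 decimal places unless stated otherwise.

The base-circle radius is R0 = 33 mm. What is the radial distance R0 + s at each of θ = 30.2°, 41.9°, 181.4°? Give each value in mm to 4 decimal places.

seg 1 [0°–25.6°] uniform, h=27: full span → s += 27 → s = 27.0000
seg 2 [25.6°–99.2°] uniform, h=14: θ=30.2° here. β=4.6, B=73.6. 14·4.6/73.6 = 0.8750 → s = 27.8750
seg 2 [25.6°–99.2°] uniform, h=14: θ=41.9° here. β=16.3, B=73.6. 14·16.3/73.6 = 3.1005 → s = 30.1005
seg 2 [25.6°–99.2°] uniform, h=14: full span → s += 14 → s = 41.0000
seg 3 [99.2°–250.5°] uniform, h=-9: θ=181.4° here. β=82.2, B=151.3. -9·82.2/151.3 = -4.8896 → s = 36.1104
θ=30.2°: R = R0 + s = 33 + 27.8750 = 60.8750
θ=41.9°: R = R0 + s = 33 + 30.1005 = 63.1005
θ=181.4°: R = R0 + s = 33 + 36.1104 = 69.1104

θ=30.2°: 60.8750
θ=41.9°: 63.1005
θ=181.4°: 69.1104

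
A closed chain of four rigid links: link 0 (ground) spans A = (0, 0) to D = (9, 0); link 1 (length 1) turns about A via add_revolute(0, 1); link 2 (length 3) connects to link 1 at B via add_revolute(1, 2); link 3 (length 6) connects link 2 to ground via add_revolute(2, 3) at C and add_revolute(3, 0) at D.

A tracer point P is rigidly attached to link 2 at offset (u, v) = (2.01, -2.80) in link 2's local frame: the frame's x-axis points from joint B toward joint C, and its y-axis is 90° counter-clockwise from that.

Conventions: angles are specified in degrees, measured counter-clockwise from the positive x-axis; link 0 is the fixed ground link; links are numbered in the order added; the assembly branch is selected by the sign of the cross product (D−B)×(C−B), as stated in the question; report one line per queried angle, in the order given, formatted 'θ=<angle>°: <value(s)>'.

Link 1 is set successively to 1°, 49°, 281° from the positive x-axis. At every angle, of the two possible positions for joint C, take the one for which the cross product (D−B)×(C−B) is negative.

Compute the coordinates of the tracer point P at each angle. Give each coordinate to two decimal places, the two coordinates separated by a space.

A=(0,0), D=(9.00,0)
θ=1°: B = A + 1.00·(cos1°, sin1°) = (0.9998, 0.0175)
θ=1°: |BD| = 8.0002
θ=1°: circle(B,3.00) ∩ circle(D,6.00): a=2.3126, h=1.9110
θ=1°:   candidates: C₊=(3.3166,1.9234) cross=15.288; C₋=(3.3083,-1.8986) cross=-15.288
θ=1°:   branch - wants cross < 0 → take C=(3.3083,-1.8986) (cross=-15.288)
θ=1°: ex = (C−B)/|BC| = (0.7695,-0.6387); ey = (0.6387,0.7695)
θ=1°: P = B + 2.01·ex + -2.80·ey = (0.7582,-3.4208)
θ=49°: B = A + 1.00·(cos49°, sin49°) = (0.6561, 0.7547)
θ=49°: |BD| = 8.3780
θ=49°: circle(B,3.00) ∩ circle(D,6.00): a=2.5776, h=1.5349
θ=49°:   candidates: C₊=(3.3615,2.0511) cross=12.859; C₋=(3.0850,-1.0061) cross=-12.859
θ=49°:   branch - wants cross < 0 → take C=(3.0850,-1.0061) (cross=-12.859)
θ=49°: ex = (C−B)/|BC| = (0.8096,-0.5869); ey = (0.5869,0.8096)
θ=49°: P = B + 2.01·ex + -2.80·ey = (0.6400,-2.6920)
θ=281°: B = A + 1.00·(cos281°, sin281°) = (0.1908, -0.9816)
θ=281°: |BD| = 8.8637
θ=281°: circle(B,3.00) ∩ circle(D,6.00): a=2.9088, h=0.7341
θ=281°:   candidates: C₊=(3.0004,0.0701) cross=6.507; C₋=(3.1630,-1.3891) cross=-6.507
θ=281°:   branch - wants cross < 0 → take C=(3.1630,-1.3891) (cross=-6.507)
θ=281°: ex = (C−B)/|BC| = (0.9907,-0.1358); ey = (0.1358,0.9907)
θ=281°: P = B + 2.01·ex + -2.80·ey = (1.8019,-4.0287)

θ=1°: 0.76 -3.42
θ=49°: 0.64 -2.69
θ=281°: 1.80 -4.03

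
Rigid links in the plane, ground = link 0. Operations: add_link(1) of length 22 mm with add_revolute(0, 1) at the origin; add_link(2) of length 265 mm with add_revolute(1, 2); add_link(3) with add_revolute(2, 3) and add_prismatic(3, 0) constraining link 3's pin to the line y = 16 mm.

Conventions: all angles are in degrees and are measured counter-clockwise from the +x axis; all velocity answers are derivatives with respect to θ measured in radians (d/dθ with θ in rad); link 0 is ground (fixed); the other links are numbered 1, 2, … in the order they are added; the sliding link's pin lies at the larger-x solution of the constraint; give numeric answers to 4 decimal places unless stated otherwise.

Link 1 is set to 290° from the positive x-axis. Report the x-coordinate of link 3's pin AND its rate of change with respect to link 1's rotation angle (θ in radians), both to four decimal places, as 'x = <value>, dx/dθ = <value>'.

geometry: r = 22 mm, L = 265 mm, e = 16 mm
crank pin P = (r cos θ, r sin θ) = (7.524443, -20.673238)
h = r sin θ − e = -20.673238 − 16 = -36.673238
x = r cos θ + √(L² − h²) = 7.524443 + 262.450136 = 269.974579
dx/dθ = −r sin θ − h·r cos θ/√(L² − h²) (θ in radians; h = -36.673238) = 21.724659

x = 269.9746, dx/dθ = 21.7247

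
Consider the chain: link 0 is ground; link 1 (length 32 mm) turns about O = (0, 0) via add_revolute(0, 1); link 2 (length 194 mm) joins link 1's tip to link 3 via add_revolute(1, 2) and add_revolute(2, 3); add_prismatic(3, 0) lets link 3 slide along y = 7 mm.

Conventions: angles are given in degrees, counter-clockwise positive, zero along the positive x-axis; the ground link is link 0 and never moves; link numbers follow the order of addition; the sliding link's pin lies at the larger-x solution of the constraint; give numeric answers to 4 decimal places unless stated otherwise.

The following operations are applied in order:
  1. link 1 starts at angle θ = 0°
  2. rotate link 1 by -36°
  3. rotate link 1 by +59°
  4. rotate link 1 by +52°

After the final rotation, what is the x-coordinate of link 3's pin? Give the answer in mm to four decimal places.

geometry: r = 32 mm, L = 194 mm, e = 7 mm; θ starts at 0°
rotate link 1 by -36°: θ ← 0° -36° = -36°
rotate link 1 by +59°: θ ← -36° +59° = 23°
rotate link 1 by +52°: θ ← 23° +52° = 75°
crank pin P = (r cos θ, r sin θ) = (8.282209, 30.909626)
h = r sin θ − e = 30.909626 − 7 = 23.909626
x = r cos θ + √(L² − h²) = 8.282209 + 192.520985 = 200.803195

200.8032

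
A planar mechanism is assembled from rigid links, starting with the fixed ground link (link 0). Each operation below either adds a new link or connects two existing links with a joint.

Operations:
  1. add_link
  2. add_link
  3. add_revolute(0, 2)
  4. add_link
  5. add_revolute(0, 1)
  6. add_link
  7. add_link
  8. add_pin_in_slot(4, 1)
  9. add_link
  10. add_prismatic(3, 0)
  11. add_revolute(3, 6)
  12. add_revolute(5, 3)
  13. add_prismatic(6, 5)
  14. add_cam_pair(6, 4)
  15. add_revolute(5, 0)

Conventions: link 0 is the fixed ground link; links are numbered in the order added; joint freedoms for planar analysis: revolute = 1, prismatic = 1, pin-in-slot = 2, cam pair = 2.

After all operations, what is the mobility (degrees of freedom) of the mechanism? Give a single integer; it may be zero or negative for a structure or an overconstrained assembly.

L=1 J1=0 J2=0
add link → L=2 J1=0 J2=0
add link → L=3 J1=0 J2=0
R@0,2 dof=1 J1 → L=3 J1=1 J2=0
add link → L=4 J1=1 J2=0
R@0,1 dof=1 J1 → L=4 J1=2 J2=0
add link → L=5 J1=2 J2=0
add link → L=6 J1=2 J2=0
PS@4,1 dof=2 J2 → L=6 J1=2 J2=1
add link → L=7 J1=2 J2=1
P@3,0 dof=1 J1 → L=7 J1=3 J2=1
R@3,6 dof=1 J1 → L=7 J1=4 J2=1
R@5,3 dof=1 J1 → L=7 J1=5 J2=1
P@6,5 dof=1 J1 → L=7 J1=6 J2=1
C@6,4 dof=2 J2 → L=7 J1=6 J2=2
R@5,0 dof=1 J1 → L=7 J1=7 J2=2
M=3(L−1)−2J1−J2=3·6−2·7−2=2

M = 2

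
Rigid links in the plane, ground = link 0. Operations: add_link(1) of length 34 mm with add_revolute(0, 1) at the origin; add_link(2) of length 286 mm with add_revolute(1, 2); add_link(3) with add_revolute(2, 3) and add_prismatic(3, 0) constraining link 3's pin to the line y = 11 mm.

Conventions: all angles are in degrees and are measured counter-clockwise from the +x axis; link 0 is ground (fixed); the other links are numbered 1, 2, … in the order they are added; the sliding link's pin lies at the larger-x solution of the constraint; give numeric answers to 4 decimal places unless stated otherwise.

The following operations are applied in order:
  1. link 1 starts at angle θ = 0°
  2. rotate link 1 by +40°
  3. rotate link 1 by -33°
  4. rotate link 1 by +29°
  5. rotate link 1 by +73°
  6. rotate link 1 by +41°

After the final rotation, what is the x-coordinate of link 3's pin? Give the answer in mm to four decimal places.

geometry: r = 34 mm, L = 286 mm, e = 11 mm; θ starts at 0°
rotate link 1 by +40°: θ ← 0° +40° = 40°
rotate link 1 by -33°: θ ← 40° -33° = 7°
rotate link 1 by +29°: θ ← 7° +29° = 36°
rotate link 1 by +73°: θ ← 36° +73° = 109°
rotate link 1 by +41°: θ ← 109° +41° = 150°
crank pin P = (r cos θ, r sin θ) = (-29.444864, 17.000000)
h = r sin θ − e = 17.000000 − 11 = 6.000000
x = r cos θ + √(L² − h²) = -29.444864 + 285.937056 = 256.492192

256.4922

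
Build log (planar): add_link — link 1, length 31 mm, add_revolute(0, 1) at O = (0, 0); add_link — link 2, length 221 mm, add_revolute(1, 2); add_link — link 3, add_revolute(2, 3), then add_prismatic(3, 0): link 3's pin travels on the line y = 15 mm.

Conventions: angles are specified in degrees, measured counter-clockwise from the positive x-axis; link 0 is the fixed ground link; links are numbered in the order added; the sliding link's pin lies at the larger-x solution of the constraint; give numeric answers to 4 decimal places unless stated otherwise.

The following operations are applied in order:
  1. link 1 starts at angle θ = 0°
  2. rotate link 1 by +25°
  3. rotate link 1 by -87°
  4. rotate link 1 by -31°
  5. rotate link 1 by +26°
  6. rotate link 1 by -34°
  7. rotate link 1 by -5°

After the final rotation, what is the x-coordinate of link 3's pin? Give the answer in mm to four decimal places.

geometry: r = 31 mm, L = 221 mm, e = 15 mm; θ starts at 0°
rotate link 1 by +25°: θ ← 0° +25° = 25°
rotate link 1 by -87°: θ ← 25° -87° = -62°
rotate link 1 by -31°: θ ← -62° -31° = -93°
rotate link 1 by +26°: θ ← -93° +26° = -67°
rotate link 1 by -34°: θ ← -67° -34° = -101°
rotate link 1 by -5°: θ ← -101° -5° = -106°
crank pin P = (r cos θ, r sin θ) = (-8.544758, -29.799113)
h = r sin θ − e = -29.799113 − 15 = -44.799113
x = r cos θ + √(L² − h²) = -8.544758 + 216.411736 = 207.866978

207.8670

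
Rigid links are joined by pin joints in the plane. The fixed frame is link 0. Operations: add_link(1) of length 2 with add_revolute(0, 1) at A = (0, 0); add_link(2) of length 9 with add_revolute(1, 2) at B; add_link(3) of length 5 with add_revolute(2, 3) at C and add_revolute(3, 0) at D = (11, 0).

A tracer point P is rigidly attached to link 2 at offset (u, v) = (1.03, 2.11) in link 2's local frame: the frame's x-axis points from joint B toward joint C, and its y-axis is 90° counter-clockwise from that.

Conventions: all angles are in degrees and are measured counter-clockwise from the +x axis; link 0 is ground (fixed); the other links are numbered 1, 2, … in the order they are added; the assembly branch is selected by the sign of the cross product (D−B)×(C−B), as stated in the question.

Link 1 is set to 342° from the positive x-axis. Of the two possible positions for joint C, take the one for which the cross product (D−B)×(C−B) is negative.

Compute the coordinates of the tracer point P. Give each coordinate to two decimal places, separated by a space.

A=(0,0), D=(11.00,0)
B = A + 2.00·(cos342°, sin342°) = (1.9021, -0.6180)
|BD| = 9.1189
circle(B,9.00) ∩ circle(D,5.00): a=7.6300, h=4.7732
  candidates: C₊=(9.1911,4.6613) cross=43.526; C₋=(9.8381,-4.8631) cross=-43.526
  branch - wants cross < 0 → take C=(9.8381,-4.8631) (cross=-43.526)
ex = (C−B)/|BC| = (0.8818,-0.4717); ey = (0.4717,0.8818)
P = B + 1.03·ex + 2.11·ey = (3.8056,0.7567)

3.81 0.76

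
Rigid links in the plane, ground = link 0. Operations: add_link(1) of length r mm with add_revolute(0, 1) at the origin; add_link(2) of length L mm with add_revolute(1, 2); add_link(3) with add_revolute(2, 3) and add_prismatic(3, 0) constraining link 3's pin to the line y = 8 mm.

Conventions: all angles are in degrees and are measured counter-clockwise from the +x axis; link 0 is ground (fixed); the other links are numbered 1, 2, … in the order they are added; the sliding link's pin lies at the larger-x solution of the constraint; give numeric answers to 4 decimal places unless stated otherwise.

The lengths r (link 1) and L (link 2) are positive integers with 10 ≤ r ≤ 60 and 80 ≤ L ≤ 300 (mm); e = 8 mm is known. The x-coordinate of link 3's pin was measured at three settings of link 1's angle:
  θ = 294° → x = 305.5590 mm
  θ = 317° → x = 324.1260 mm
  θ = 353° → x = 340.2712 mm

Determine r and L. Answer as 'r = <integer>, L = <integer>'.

constraint per measurement: (x − r cos θ)² + (r sin θ − e)² = L²
subtracting the θ₁ and θ₂ equations cancels the r² and L² terms:
r = (x₁² − x₂²) / (2[(x₁cos θ₁ + e sin θ₁) − (x₂cos θ₂ + e sin θ₂)]) = 51.0000 → r = 51
L² = (x₁ − r cos θ₁)² + (r sin θ₁ − e)² = 84099.9873 → L = 290.0000 → L = 290
check at θ₃=353°: x = 340.2712 (printed 340.2712) ✓

r = 51, L = 290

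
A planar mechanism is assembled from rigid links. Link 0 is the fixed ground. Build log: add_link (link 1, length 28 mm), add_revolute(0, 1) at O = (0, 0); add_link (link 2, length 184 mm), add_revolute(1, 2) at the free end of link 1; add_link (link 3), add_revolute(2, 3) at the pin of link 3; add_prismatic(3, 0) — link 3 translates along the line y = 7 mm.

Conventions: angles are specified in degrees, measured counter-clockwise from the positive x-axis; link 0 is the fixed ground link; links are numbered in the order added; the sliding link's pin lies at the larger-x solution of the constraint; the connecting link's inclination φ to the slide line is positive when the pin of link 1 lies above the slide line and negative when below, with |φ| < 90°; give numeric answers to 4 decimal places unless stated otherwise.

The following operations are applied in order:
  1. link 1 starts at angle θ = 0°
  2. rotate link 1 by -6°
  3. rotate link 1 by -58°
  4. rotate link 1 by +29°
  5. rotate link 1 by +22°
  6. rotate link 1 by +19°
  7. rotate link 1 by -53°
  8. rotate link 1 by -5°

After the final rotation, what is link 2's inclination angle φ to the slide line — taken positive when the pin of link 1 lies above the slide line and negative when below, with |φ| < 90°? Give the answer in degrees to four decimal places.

geometry: r = 28 mm, L = 184 mm, e = 7 mm; θ starts at 0°
rotate link 1 by -6°: θ ← 0° -6° = -6°
rotate link 1 by -58°: θ ← -6° -58° = -64°
rotate link 1 by +29°: θ ← -64° +29° = -35°
rotate link 1 by +22°: θ ← -35° +22° = -13°
rotate link 1 by +19°: θ ← -13° +19° = 6°
rotate link 1 by -53°: θ ← 6° -53° = -47°
rotate link 1 by -5°: θ ← -47° -5° = -52°
h = r sin θ − e = -22.064301 − 7 = -29.064301
sin φ = h / L = -29.064301 / 184 = -0.15795816
φ = arcsin(-0.15795816) = -9.088400°

-9.0884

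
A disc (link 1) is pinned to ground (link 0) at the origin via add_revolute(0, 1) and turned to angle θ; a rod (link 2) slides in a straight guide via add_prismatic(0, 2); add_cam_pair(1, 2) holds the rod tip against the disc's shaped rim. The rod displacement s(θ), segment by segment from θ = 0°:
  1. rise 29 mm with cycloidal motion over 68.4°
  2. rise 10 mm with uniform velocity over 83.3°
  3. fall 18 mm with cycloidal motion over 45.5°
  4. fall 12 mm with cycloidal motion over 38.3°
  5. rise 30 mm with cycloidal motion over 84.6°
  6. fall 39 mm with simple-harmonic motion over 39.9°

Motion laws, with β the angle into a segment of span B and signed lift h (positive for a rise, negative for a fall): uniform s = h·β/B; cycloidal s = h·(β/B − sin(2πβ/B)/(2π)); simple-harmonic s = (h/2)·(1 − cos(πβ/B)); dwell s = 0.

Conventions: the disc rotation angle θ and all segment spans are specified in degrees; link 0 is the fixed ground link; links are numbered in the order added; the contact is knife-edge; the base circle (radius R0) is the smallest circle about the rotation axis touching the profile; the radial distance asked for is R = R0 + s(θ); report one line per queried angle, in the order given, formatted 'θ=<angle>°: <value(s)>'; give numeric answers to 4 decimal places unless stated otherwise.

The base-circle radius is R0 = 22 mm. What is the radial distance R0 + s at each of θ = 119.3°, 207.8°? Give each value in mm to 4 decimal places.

segment 1 (0° to 68.4°, cycloidal, h = 29) is passed completely: s = 0.0000 + (29) = 29.0000
θ = 119.3° falls in segment 2 (68.4° to 151.7°, uniform, h = 10): β = 119.3 − 68.4 = 50.9°, B = 83.3°; Δs = 10·50.9/83.3 = 6.1104; s = 29.0000 + 6.1104 = 35.1104
segment 2 (68.4° to 151.7°, uniform, h = 10) is passed completely: s = 29.0000 + (10) = 39.0000
segment 3 (151.7° to 197.2°, cycloidal, h = -18) is passed completely: s = 39.0000 + (-18) = 21.0000
θ = 207.8° falls in segment 4 (197.2° to 235.5°, cycloidal, h = -12): β = 207.8 − 197.2 = 10.6°, B = 38.3°; Δs = -12·(0.2768 − sin(2π·0.2768)/(2π)) = -1.4382; s = 21.0000 − 1.4382 = 19.5618
θ=119.3°: R = R0 + s = 22 + 35.1104 = 57.1104
θ=207.8°: R = R0 + s = 22 + 19.5618 = 41.5618

θ=119.3°: 57.1104
θ=207.8°: 41.5618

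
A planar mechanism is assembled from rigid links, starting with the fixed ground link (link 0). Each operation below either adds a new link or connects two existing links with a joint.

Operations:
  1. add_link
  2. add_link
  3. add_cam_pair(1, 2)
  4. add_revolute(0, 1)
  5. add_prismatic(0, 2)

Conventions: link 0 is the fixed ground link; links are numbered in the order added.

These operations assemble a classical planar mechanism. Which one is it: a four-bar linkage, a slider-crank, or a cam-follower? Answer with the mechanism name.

links: 3 (incl. ground); joints: 1 revolute, 1 prismatic, 1 higher (cam) pair, forming one closed loop
3 links, revolute + prismatic + higher pair in one loop → cam-follower

cam-follower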